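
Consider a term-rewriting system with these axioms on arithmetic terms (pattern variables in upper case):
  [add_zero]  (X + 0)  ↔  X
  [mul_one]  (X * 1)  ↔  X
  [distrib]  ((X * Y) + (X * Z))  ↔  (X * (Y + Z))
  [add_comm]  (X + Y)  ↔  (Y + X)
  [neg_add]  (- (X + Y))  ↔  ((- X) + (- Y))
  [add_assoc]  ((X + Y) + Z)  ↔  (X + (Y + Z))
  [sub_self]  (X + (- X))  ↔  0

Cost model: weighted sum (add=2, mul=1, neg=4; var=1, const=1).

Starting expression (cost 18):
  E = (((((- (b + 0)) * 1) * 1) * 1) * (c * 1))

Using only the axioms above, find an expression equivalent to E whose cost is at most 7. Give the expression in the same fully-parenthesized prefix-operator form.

step 1: add_zero (→) rewrites (b + 0) into b, now (((((- b) * 1) * 1) * 1) * (c * 1))
step 2: mul_one (→) rewrites ((- b) * 1) into (- b), now ((((- b) * 1) * 1) * (c * 1))
step 3: mul_one (→) rewrites ((- b) * 1) into (- b), now (((- b) * 1) * (c * 1))
step 4: mul_one (→) rewrites ((- b) * 1) into (- b), now ((- b) * (c * 1))
step 5: mul_one (→) rewrites (c * 1) into c, reaching cost 7 (bound 7)

((- b) * c)   [cost 7]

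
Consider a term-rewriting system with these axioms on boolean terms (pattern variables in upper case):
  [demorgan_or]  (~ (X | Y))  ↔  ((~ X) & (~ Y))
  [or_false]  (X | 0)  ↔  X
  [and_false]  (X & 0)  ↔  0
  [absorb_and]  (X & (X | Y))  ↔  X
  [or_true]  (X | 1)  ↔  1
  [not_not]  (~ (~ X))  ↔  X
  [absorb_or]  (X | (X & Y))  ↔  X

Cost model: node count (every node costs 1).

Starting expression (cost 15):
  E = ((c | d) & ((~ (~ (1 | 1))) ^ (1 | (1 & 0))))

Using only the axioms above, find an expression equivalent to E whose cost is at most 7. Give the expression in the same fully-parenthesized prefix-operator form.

((c | d) & (1 ^ 1))   [cost 7]

1. [absorb_or →] (1 | (1 & 0))  →  1;  E = ((c | d) & ((~ (~ (1 | 1))) ^ 1))
2. [or_true →] (1 | 1)  →  1;  E = ((c | d) & ((~ (~ 1)) ^ 1))
3. [not_not →] (~ (~ 1))  →  1;  cost 7 ≤ 7, done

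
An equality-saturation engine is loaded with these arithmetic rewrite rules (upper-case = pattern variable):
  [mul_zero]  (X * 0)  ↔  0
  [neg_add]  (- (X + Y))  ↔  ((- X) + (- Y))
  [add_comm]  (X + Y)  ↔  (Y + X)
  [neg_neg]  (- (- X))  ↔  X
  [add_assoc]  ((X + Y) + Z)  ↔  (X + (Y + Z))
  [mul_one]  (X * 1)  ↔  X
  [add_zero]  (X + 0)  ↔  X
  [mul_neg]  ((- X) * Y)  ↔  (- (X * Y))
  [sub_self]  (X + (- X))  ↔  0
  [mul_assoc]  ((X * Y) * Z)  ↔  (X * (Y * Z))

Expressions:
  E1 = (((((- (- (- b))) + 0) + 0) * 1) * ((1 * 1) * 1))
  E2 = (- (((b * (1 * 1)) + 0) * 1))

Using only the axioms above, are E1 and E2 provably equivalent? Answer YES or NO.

step 1: neg_neg (→) rewrites (- (- (- b))) into (- b), now (((((- b) + 0) + 0) * 1) * ((1 * 1) * 1))
step 2: add_zero (→) rewrites (((- b) + 0) + 0) into ((- b) + 0), now ((((- b) + 0) * 1) * ((1 * 1) * 1))
step 3: add_zero (→) rewrites ((- b) + 0) into (- b), now (((- b) * 1) * ((1 * 1) * 1))
step 4: mul_one (→) rewrites (1 * 1) into 1, now (((- b) * 1) * (1 * 1))
step 5: mul_one (→) rewrites (1 * 1) into 1, now (((- b) * 1) * 1)
step 6: mul_one (→) rewrites ((- b) * 1) into (- b), now ((- b) * 1)
step 7: mul_neg (→) rewrites ((- b) * 1) into (- (b * 1))
step 8: add_zero (←) rewrites (b * 1) into ((b * 1) + 0), now (- ((b * 1) + 0))
step 9: mul_one (←) rewrites 1 into (1 * 1), now (- ((b * (1 * 1)) + 0))
step 10: mul_one (←) rewrites ((b * (1 * 1)) + 0) into (((b * (1 * 1)) + 0) * 1), which is E2

YES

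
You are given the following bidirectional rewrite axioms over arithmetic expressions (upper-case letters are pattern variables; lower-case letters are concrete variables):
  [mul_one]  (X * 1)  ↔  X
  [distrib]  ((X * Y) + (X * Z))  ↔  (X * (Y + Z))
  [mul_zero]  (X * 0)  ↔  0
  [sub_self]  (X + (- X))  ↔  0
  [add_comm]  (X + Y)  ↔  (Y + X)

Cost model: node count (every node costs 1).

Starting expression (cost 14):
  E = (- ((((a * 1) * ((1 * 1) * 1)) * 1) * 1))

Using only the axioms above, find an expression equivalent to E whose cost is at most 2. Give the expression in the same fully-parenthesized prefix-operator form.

step 1: mul_one (→) rewrites ((((a * 1) * ((1 * 1) * 1)) * 1) * 1) into (((a * 1) * ((1 * 1) * 1)) * 1), now (- (((a * 1) * ((1 * 1) * 1)) * 1))
step 2: mul_one (→) rewrites (((a * 1) * ((1 * 1) * 1)) * 1) into ((a * 1) * ((1 * 1) * 1)), now (- ((a * 1) * ((1 * 1) * 1)))
step 3: mul_one (→) rewrites ((1 * 1) * 1) into (1 * 1), now (- ((a * 1) * (1 * 1)))
step 4: mul_one (→) rewrites (1 * 1) into 1, now (- ((a * 1) * 1))
step 5: mul_one (→) rewrites ((a * 1) * 1) into (a * 1), now (- (a * 1))
step 6: mul_one (→) rewrites (a * 1) into a, reaching cost 2 (bound 2)

(- a)   [cost 2]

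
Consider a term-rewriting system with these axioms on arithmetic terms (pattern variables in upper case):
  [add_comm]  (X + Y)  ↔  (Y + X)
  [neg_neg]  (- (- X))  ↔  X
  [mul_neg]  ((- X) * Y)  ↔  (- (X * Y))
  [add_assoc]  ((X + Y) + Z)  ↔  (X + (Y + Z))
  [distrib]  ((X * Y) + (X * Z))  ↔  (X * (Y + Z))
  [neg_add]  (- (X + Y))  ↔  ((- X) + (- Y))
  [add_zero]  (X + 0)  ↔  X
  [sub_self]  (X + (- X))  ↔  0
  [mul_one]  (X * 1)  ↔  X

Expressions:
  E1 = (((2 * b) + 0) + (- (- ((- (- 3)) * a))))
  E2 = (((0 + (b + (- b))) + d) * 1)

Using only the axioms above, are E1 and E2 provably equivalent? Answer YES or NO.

All listed rules preserve value, hence provable equivalence implies equal values everywhere; look for a separating assignment.
a=0, b=0, d=1 gives E1 ↦ 0, E2 ↦ 1; values differ ⇒ not provably equivalent.

NO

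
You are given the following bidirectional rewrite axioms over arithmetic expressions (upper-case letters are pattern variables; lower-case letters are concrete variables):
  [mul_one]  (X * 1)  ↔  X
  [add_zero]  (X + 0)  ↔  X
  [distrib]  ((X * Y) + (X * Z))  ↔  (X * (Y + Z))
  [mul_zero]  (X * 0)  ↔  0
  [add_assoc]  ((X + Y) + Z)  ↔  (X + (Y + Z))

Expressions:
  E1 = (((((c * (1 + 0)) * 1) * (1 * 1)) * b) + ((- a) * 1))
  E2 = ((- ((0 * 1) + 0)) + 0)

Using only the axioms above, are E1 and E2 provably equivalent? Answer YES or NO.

NO

All listed rules preserve value, hence provable equivalence implies equal values everywhere; look for a separating assignment.
a=0, b=1, c=1 gives E1 ↦ 1, E2 ↦ 0; values differ ⇒ not provably equivalent.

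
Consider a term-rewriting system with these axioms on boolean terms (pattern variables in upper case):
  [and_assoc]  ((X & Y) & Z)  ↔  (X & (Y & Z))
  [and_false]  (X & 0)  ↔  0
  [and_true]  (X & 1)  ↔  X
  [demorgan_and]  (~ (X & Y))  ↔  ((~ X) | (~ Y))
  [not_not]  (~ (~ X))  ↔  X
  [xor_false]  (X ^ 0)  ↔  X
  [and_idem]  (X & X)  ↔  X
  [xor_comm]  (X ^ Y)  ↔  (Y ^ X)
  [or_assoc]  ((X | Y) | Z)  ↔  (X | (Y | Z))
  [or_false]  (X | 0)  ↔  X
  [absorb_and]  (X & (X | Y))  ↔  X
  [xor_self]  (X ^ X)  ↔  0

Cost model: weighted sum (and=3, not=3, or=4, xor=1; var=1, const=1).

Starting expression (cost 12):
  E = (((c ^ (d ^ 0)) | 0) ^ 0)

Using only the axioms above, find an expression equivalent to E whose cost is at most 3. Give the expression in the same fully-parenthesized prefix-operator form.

(c ^ d)   [cost 3]

1. [xor_false →] (d ^ 0)  →  d;  E = (((c ^ d) | 0) ^ 0)
2. [xor_false →] (((c ^ d) | 0) ^ 0)  →  ((c ^ d) | 0)
3. [or_false →] ((c ^ d) | 0)  →  (c ^ d);  cost 3 ≤ 3, done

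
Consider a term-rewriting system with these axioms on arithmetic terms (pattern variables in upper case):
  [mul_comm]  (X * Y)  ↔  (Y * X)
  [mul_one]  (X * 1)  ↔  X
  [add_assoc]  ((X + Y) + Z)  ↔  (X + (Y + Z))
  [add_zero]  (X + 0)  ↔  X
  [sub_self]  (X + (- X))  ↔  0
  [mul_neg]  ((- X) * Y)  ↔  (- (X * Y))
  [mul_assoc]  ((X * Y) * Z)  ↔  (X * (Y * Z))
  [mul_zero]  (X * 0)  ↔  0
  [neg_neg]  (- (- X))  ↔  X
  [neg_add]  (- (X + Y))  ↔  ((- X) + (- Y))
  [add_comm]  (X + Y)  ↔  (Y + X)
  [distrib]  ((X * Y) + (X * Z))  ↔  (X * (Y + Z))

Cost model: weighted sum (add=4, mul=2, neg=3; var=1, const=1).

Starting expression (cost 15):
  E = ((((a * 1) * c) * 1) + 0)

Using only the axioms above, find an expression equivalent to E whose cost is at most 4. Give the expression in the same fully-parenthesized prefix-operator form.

(a * c)   [cost 4]

(1) (((a * 1) * c) * 1)  =[mul_one →]=  ((a * 1) * c)    ⊢ (((a * 1) * c) + 0)
(2) (a * 1)  =[mul_one →]=  a    ⊢ ((a * c) + 0)
(3) ((a * c) + 0)  =[add_zero →]=  (a * c)    ⊢ cost 4, within 4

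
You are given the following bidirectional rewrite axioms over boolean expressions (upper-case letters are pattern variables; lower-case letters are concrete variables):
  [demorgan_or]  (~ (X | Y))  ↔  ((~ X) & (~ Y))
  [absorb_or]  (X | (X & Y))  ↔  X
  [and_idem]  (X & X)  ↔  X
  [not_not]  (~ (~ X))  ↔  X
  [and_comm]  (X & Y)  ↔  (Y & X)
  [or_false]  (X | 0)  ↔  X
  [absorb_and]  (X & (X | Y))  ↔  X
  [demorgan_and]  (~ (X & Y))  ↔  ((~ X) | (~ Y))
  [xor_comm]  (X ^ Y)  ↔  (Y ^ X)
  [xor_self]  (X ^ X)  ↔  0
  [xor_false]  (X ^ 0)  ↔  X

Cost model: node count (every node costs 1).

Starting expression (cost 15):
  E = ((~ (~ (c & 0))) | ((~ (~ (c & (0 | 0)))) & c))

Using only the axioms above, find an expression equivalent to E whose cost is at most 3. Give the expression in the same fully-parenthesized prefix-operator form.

step 1: or_false (→) rewrites (0 | 0) into 0, now ((~ (~ (c & 0))) | ((~ (~ (c & 0))) & c))
step 2: absorb_or (→) rewrites ((~ (~ (c & 0))) | ((~ (~ (c & 0))) & c)) into (~ (~ (c & 0)))
step 3: not_not (→) rewrites (~ (~ (c & 0))) into (c & 0), reaching cost 3 (bound 3)

(c & 0)   [cost 3]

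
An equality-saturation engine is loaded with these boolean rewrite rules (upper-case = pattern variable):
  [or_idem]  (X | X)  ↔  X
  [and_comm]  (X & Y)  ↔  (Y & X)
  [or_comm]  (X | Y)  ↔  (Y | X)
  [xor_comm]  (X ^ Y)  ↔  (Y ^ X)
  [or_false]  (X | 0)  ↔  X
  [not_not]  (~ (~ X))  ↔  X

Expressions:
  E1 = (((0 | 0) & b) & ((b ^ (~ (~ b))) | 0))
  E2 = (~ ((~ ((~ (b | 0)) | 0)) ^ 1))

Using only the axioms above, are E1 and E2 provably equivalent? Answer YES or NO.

The axioms are sound identities: if E1 ↔* E2 then E1 and E2 evaluate identically under any assignment.
Under b=1: E1 evaluates to 0, E2 to 1. Distinct ⇒ no rewrite sequence connects them.

NO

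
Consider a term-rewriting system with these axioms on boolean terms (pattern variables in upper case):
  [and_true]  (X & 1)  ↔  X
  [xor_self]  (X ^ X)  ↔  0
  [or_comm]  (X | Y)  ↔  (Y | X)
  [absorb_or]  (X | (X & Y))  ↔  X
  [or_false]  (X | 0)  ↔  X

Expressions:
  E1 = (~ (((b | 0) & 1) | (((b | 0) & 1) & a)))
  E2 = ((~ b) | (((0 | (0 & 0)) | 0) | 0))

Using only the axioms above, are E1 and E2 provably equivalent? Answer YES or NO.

step 1: absorb_or (→) rewrites (((b | 0) & 1) | (((b | 0) & 1) & a)) into ((b | 0) & 1), now (~ ((b | 0) & 1))
step 2: and_true (→) rewrites ((b | 0) & 1) into (b | 0), now (~ (b | 0))
step 3: or_false (→) rewrites (b | 0) into b, now (~ b)
step 4: or_false (←) rewrites (~ b) into ((~ b) | 0)
step 5: or_false (←) rewrites 0 into (0 | 0), now ((~ b) | (0 | 0))
step 6: or_false (←) rewrites (0 | 0) into ((0 | 0) | 0), now ((~ b) | ((0 | 0) | 0))
step 7: absorb_or (←) rewrites 0 into (0 | (0 & 0)), which is E2

YES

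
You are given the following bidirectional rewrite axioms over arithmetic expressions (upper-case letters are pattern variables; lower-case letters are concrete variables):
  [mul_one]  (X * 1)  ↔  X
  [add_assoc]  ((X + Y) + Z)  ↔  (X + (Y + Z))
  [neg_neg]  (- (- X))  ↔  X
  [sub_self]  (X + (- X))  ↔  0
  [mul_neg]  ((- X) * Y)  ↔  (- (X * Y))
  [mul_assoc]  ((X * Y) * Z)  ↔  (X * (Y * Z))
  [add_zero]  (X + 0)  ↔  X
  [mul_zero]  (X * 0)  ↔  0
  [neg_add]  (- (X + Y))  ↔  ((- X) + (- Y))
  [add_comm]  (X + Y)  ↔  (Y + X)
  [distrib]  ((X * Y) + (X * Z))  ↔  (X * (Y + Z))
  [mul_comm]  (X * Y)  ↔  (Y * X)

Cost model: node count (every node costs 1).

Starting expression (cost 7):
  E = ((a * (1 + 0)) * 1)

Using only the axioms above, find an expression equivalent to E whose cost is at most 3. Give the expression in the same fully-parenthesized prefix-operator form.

(a * 1)   [cost 3]

step 1: mul_assoc (→) rewrites ((a * (1 + 0)) * 1) into (a * ((1 + 0) * 1))
step 2: add_zero (→) rewrites (1 + 0) into 1, now (a * (1 * 1))
step 3: mul_one (→) rewrites (1 * 1) into 1, reaching cost 3 (bound 3)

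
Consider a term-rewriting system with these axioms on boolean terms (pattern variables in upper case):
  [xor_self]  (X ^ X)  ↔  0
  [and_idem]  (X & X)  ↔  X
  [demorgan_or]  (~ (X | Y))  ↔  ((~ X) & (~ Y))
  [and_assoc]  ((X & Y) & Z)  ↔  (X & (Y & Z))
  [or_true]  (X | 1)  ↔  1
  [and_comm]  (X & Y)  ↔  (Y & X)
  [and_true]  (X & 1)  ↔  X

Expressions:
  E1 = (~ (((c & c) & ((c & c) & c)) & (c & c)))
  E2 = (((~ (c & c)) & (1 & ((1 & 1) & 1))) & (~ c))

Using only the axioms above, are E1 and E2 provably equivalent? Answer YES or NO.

1. [and_idem →] (c & c)  →  c;  E1 = (~ (((c & c) & (c & c)) & (c & c)))
2. [and_idem →] (c & c)  →  c;  E1 = (~ (((c & c) & (c & c)) & c))
3. [and_idem →] (c & c)  →  c;  E1 = (~ ((c & (c & c)) & c))
4. [and_idem →] (c & c)  →  c;  E1 = (~ ((c & c) & c))
5. [and_idem →] (c & c)  →  c;  E1 = (~ (c & c))
6. [and_idem →] (c & c)  →  c;  E1 = (~ c)
7. [and_idem ←] (~ c)  →  ((~ c) & (~ c))
8. [and_idem ←] c  →  (c & c);  E1 = ((~ (c & c)) & (~ c))
9. [and_true ←] (~ (c & c))  →  ((~ (c & c)) & 1);  E1 = (((~ (c & c)) & 1) & (~ c))
10. [and_true ←] 1  →  (1 & 1);  E1 = (((~ (c & c)) & (1 & 1)) & (~ c))
11. [and_idem ←] 1  →  (1 & 1);  E1 = (((~ (c & c)) & (1 & (1 & 1))) & (~ c))
12. [and_true ←] (1 & 1)  →  ((1 & 1) & 1);  this is E2

YES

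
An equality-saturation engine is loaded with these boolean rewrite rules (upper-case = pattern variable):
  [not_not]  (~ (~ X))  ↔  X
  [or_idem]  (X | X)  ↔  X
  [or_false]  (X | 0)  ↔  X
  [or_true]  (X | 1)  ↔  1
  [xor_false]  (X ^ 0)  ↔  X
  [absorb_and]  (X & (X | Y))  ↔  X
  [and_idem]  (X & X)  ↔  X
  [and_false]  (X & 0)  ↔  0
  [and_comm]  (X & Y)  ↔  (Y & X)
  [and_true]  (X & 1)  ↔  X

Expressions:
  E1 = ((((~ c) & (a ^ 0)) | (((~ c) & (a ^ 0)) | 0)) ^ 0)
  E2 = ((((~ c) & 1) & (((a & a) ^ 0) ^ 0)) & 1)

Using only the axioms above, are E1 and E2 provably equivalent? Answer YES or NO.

YES

(1) (((~ c) & (a ^ 0)) | 0)  =[or_false →]=  ((~ c) & (a ^ 0))    ⊢ ((((~ c) & (a ^ 0)) | ((~ c) & (a ^ 0))) ^ 0)
(2) (((~ c) & (a ^ 0)) | ((~ c) & (a ^ 0)))  =[or_idem →]=  ((~ c) & (a ^ 0))    ⊢ (((~ c) & (a ^ 0)) ^ 0)
(3) (((~ c) & (a ^ 0)) ^ 0)  =[xor_false →]=  ((~ c) & (a ^ 0))
(4) a  =[xor_false ←]=  (a ^ 0)    ⊢ ((~ c) & ((a ^ 0) ^ 0))
(5) a  =[and_idem ←]=  (a & a)    ⊢ ((~ c) & (((a & a) ^ 0) ^ 0))
(6) (~ c)  =[and_true ←]=  ((~ c) & 1)    ⊢ (((~ c) & 1) & (((a & a) ^ 0) ^ 0))
(7) (((~ c) & 1) & (((a & a) ^ 0) ^ 0))  =[and_true ←]=  ((((~ c) & 1) & (((a & a) ^ 0) ^ 0)) & 1)    ⊢ E2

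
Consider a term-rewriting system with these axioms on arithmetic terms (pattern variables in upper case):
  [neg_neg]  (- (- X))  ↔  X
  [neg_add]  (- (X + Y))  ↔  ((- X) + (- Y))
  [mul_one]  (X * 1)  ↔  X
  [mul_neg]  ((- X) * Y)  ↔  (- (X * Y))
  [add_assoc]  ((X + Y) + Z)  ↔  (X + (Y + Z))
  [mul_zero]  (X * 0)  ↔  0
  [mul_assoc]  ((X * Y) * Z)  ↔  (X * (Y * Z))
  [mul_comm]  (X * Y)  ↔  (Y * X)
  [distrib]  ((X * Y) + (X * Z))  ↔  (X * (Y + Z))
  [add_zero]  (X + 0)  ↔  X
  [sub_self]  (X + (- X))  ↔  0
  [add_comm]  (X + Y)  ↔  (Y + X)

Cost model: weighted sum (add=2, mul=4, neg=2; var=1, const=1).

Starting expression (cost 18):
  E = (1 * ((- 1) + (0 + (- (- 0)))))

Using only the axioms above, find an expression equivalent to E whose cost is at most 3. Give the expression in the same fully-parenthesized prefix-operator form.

(- 1)   [cost 3]

1. [neg_neg →] (- (- 0))  →  0;  E = (1 * ((- 1) + (0 + 0)))
2. [add_zero →] (0 + 0)  →  0;  E = (1 * ((- 1) + 0))
3. [mul_comm →] (1 * ((- 1) + 0))  →  (((- 1) + 0) * 1)
4. [add_zero →] ((- 1) + 0)  →  (- 1);  E = ((- 1) * 1)
5. [mul_one →] ((- 1) * 1)  →  (- 1);  cost 3 ≤ 3, done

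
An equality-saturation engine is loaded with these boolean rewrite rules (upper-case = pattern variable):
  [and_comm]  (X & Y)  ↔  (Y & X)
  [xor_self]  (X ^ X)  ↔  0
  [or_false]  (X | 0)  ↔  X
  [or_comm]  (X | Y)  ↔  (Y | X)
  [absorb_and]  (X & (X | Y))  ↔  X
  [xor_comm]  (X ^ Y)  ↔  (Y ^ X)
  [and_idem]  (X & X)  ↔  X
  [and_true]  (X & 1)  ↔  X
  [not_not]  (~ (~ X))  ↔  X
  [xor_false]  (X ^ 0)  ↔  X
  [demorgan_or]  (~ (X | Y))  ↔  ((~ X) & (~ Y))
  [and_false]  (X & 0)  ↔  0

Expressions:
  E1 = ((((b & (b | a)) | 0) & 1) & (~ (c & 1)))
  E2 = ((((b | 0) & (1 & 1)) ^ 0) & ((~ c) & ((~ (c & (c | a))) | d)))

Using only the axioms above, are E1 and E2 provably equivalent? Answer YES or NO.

step 1: absorb_and (→) rewrites (b & (b | a)) into b, now (((b | 0) & 1) & (~ (c & 1)))
step 2: and_true (→) rewrites (c & 1) into c, now (((b | 0) & 1) & (~ c))
step 3: xor_false (←) rewrites ((b | 0) & 1) into (((b | 0) & 1) ^ 0), now ((((b | 0) & 1) ^ 0) & (~ c))
step 4: and_true (←) rewrites 1 into (1 & 1), now ((((b | 0) & (1 & 1)) ^ 0) & (~ c))
step 5: absorb_and (←) rewrites (~ c) into ((~ c) & ((~ c) | d)), now ((((b | 0) & (1 & 1)) ^ 0) & ((~ c) & ((~ c) | d)))
step 6: absorb_and (←) rewrites c into (c & (c | a)), which is E2

YES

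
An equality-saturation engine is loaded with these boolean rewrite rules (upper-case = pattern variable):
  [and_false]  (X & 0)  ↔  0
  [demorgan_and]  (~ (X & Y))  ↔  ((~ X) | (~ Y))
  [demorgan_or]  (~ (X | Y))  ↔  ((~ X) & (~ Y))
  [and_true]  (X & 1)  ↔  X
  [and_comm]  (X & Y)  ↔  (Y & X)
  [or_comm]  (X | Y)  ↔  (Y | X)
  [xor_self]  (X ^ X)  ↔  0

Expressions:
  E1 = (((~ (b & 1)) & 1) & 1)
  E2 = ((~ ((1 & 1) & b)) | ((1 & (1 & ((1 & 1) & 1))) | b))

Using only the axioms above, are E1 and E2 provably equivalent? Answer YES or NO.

All listed rules preserve value, hence provable equivalence implies equal values everywhere; look for a separating assignment.
b=1 gives E1 ↦ 0, E2 ↦ 1; values differ ⇒ not provably equivalent.

NO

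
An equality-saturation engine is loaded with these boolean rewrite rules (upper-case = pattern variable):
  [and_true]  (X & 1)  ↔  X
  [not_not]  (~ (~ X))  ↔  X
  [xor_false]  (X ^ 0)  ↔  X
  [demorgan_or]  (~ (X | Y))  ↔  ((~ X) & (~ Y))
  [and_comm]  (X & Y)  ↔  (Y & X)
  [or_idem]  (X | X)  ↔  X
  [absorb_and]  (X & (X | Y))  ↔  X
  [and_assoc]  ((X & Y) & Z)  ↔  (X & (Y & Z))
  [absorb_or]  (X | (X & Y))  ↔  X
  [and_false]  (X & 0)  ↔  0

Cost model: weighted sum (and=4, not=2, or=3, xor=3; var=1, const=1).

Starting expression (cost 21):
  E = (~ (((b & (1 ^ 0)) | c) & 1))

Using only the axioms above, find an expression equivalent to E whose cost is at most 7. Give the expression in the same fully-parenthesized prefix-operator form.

(1) (1 ^ 0)  =[xor_false →]=  1    ⊢ (~ (((b & 1) | c) & 1))
(2) (((b & 1) | c) & 1)  =[and_true →]=  ((b & 1) | c)    ⊢ (~ ((b & 1) | c))
(3) (b & 1)  =[and_true →]=  b    ⊢ cost 7, within 7

(~ (b | c))   [cost 7]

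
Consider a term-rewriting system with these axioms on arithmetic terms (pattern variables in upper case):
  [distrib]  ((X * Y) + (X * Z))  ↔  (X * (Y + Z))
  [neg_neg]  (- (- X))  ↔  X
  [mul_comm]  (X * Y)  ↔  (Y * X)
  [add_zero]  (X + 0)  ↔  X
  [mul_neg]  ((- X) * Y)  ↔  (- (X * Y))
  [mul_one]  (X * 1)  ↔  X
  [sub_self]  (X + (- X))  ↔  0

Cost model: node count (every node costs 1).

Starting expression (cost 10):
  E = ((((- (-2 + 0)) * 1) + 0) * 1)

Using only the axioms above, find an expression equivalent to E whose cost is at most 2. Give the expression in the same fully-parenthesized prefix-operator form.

(- -2)   [cost 2]

1. [mul_one →] ((- (-2 + 0)) * 1)  →  (- (-2 + 0));  E = (((- (-2 + 0)) + 0) * 1)
2. [mul_one →] (((- (-2 + 0)) + 0) * 1)  →  ((- (-2 + 0)) + 0)
3. [add_zero →] ((- (-2 + 0)) + 0)  →  (- (-2 + 0))
4. [add_zero →] (-2 + 0)  →  -2;  cost 2 ≤ 2, done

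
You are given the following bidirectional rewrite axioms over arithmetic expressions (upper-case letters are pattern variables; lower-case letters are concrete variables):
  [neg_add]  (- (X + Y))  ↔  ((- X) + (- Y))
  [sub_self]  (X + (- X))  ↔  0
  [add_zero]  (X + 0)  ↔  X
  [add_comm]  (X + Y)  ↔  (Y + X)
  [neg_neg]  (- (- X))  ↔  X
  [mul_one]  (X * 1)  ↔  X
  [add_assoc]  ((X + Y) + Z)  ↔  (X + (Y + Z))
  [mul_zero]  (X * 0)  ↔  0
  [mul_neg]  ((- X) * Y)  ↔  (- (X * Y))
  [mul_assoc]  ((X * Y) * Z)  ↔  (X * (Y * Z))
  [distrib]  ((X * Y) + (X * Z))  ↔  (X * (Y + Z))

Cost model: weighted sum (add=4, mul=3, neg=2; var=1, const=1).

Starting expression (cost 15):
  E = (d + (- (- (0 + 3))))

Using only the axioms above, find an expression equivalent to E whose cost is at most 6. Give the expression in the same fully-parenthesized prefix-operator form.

(d + 3)   [cost 6]

(1) (0 + 3)  =[add_comm →]=  (3 + 0)    ⊢ (d + (- (- (3 + 0))))
(2) (- (- (3 + 0)))  =[neg_neg →]=  (3 + 0)    ⊢ (d + (3 + 0))
(3) (3 + 0)  =[add_zero →]=  3    ⊢ cost 6, within 6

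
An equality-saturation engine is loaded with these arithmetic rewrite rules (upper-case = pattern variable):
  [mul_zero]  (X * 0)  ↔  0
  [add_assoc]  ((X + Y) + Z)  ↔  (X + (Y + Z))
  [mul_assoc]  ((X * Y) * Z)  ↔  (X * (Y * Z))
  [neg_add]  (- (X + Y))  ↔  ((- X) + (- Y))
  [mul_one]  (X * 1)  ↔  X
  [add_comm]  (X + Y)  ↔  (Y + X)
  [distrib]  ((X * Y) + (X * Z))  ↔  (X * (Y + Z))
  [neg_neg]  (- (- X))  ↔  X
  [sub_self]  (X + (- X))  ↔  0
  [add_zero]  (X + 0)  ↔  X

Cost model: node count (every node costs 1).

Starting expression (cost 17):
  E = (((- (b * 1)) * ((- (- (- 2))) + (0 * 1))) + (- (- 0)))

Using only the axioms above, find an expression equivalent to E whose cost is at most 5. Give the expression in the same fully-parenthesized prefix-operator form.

step 1: neg_neg (→) rewrites (- (- (- 2))) into (- 2), now (((- (b * 1)) * ((- 2) + (0 * 1))) + (- (- 0)))
step 2: neg_neg (→) rewrites (- (- 0)) into 0, now (((- (b * 1)) * ((- 2) + (0 * 1))) + 0)
step 3: mul_one (→) rewrites (0 * 1) into 0, now (((- (b * 1)) * ((- 2) + 0)) + 0)
step 4: add_zero (→) rewrites (((- (b * 1)) * ((- 2) + 0)) + 0) into ((- (b * 1)) * ((- 2) + 0))
step 5: mul_one (→) rewrites (b * 1) into b, now ((- b) * ((- 2) + 0))
step 6: add_zero (→) rewrites ((- 2) + 0) into (- 2), reaching cost 5 (bound 5)

((- b) * (- 2))   [cost 5]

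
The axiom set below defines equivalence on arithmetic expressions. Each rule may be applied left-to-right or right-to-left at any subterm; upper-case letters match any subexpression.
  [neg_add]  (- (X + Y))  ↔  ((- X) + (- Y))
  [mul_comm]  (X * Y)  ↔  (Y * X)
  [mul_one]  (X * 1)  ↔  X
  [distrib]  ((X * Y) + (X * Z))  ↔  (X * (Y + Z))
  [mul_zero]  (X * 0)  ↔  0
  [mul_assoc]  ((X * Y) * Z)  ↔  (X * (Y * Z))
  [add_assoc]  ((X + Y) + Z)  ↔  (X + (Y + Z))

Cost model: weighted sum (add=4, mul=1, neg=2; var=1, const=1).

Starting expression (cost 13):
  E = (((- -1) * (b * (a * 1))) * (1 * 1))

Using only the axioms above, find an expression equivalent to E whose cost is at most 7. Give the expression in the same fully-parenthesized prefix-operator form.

(1) (1 * 1)  =[mul_one →]=  1    ⊢ (((- -1) * (b * (a * 1))) * 1)
(2) (((- -1) * (b * (a * 1))) * 1)  =[mul_one →]=  ((- -1) * (b * (a * 1)))
(3) (a * 1)  =[mul_one →]=  a    ⊢ cost 7, within 7

((- -1) * (b * a))   [cost 7]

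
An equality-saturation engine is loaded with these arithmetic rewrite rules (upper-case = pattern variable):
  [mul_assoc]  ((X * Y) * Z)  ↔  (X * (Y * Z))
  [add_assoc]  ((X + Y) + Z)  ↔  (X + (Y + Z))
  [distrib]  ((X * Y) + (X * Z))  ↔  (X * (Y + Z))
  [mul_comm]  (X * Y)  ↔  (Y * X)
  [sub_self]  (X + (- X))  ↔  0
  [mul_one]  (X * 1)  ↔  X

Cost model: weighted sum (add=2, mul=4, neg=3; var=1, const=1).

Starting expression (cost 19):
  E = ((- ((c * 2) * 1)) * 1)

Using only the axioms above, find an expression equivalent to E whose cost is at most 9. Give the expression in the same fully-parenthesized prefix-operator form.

1. [mul_one →] ((c * 2) * 1)  →  (c * 2);  E = ((- (c * 2)) * 1)
2. [mul_one →] ((- (c * 2)) * 1)  →  (- (c * 2));  cost 9 ≤ 9, done

(- (c * 2))   [cost 9]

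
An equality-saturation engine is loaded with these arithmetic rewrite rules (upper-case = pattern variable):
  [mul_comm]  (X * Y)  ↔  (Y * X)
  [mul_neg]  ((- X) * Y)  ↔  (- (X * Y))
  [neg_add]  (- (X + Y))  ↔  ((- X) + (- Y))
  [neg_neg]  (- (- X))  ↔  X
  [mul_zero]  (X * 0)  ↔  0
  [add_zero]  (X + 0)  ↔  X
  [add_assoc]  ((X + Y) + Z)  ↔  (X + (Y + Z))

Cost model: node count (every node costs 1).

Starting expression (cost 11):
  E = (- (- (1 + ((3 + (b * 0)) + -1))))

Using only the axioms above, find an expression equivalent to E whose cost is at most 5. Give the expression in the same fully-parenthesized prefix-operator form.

(1 + (3 + -1))   [cost 5]

1. [neg_neg →] (- (- (1 + ((3 + (b * 0)) + -1))))  →  (1 + ((3 + (b * 0)) + -1))
2. [mul_zero →] (b * 0)  →  0;  E = (1 + ((3 + 0) + -1))
3. [add_zero →] (3 + 0)  →  3;  cost 5 ≤ 5, done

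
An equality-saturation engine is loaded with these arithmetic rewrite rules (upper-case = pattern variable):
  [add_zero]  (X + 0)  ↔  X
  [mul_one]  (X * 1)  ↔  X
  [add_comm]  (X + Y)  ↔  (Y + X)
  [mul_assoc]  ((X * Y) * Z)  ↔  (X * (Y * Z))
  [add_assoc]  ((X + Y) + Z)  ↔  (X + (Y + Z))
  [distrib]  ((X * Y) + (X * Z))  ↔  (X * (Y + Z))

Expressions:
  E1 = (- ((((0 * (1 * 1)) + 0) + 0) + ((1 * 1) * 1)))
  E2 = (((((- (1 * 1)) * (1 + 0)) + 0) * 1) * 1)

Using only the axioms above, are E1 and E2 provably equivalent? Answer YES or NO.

YES

step 1: add_zero (→) rewrites ((0 * (1 * 1)) + 0) into (0 * (1 * 1)), now (- (((0 * (1 * 1)) + 0) + ((1 * 1) * 1)))
step 2: mul_one (→) rewrites (1 * 1) into 1, now (- (((0 * 1) + 0) + ((1 * 1) * 1)))
step 3: mul_one (→) rewrites (0 * 1) into 0, now (- ((0 + 0) + ((1 * 1) * 1)))
step 4: mul_one (→) rewrites (1 * 1) into 1, now (- ((0 + 0) + (1 * 1)))
step 5: add_comm (→) rewrites ((0 + 0) + (1 * 1)) into ((1 * 1) + (0 + 0)), now (- ((1 * 1) + (0 + 0)))
step 6: add_zero (→) rewrites (0 + 0) into 0, now (- ((1 * 1) + 0))
step 7: mul_one (→) rewrites (1 * 1) into 1, now (- (1 + 0))
step 8: add_zero (→) rewrites (1 + 0) into 1, now (- 1)
step 9: mul_one (←) rewrites (- 1) into ((- 1) * 1)
step 10: mul_one (←) rewrites ((- 1) * 1) into (((- 1) * 1) * 1)
step 11: mul_one (←) rewrites (((- 1) * 1) * 1) into ((((- 1) * 1) * 1) * 1)
step 12: add_zero (←) rewrites ((- 1) * 1) into (((- 1) * 1) + 0), now (((((- 1) * 1) + 0) * 1) * 1)
step 13: add_zero (←) rewrites 1 into (1 + 0), now (((((- 1) * (1 + 0)) + 0) * 1) * 1)
step 14: mul_one (←) rewrites 1 into (1 * 1), which is E2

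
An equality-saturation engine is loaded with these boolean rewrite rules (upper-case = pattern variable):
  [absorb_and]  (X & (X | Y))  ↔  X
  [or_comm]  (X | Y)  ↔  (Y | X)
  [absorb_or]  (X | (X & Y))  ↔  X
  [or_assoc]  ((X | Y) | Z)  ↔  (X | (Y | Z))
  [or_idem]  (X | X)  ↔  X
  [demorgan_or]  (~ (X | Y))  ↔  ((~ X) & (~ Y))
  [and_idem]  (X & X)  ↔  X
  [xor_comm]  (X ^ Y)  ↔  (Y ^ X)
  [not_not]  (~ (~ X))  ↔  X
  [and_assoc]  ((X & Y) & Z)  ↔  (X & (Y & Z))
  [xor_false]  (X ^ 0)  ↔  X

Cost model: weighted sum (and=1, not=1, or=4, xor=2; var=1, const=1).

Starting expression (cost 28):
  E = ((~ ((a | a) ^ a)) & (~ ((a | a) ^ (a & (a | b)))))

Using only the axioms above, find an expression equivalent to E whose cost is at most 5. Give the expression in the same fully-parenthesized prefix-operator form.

(~ (a ^ a))   [cost 5]

step 1: absorb_and (→) rewrites (a & (a | b)) into a, now ((~ ((a | a) ^ a)) & (~ ((a | a) ^ a)))
step 2: and_idem (→) rewrites ((~ ((a | a) ^ a)) & (~ ((a | a) ^ a))) into (~ ((a | a) ^ a))
step 3: or_idem (→) rewrites (a | a) into a, reaching cost 5 (bound 5)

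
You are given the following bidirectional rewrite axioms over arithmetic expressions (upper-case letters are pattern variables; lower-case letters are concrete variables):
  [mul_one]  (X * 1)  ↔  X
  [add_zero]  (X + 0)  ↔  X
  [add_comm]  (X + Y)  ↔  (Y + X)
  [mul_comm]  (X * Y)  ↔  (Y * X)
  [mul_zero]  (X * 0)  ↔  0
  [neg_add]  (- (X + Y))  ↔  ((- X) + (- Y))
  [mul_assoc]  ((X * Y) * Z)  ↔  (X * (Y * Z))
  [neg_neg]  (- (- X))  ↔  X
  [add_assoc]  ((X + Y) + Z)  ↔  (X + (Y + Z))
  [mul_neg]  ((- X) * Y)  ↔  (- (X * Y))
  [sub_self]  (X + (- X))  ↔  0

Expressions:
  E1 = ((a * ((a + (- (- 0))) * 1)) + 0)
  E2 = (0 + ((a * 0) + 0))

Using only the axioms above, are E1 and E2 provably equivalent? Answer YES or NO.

All listed rules preserve value, hence provable equivalence implies equal values everywhere; look for a separating assignment.
a=1 gives E1 ↦ 1, E2 ↦ 0; values differ ⇒ not provably equivalent.

NO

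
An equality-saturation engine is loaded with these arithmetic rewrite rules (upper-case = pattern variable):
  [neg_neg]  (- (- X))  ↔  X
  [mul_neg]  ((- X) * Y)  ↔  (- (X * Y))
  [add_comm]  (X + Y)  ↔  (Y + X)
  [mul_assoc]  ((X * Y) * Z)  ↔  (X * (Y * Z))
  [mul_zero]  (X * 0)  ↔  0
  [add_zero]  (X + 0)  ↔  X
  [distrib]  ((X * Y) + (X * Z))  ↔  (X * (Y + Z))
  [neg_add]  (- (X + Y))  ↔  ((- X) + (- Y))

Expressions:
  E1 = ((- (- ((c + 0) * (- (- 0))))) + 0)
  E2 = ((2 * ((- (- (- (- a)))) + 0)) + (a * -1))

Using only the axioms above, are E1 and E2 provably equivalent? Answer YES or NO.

NO

The axioms are sound identities: if E1 ↔* E2 then E1 and E2 evaluate identically under any assignment.
Under a=1, c=0: E1 evaluates to 0, E2 to 1. Distinct ⇒ no rewrite sequence connects them.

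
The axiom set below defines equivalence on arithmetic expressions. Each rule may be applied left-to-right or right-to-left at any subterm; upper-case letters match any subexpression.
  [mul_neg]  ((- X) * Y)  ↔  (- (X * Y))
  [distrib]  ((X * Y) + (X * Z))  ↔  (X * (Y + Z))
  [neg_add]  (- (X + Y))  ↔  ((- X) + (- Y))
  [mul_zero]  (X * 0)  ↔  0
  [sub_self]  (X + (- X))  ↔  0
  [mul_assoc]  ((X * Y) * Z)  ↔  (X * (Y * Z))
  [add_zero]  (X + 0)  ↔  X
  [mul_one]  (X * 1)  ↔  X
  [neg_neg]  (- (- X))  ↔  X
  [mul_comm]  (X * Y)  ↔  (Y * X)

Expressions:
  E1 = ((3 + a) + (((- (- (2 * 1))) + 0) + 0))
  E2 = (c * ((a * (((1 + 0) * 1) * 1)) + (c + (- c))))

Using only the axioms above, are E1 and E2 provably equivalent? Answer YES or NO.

Every axiom is a valid identity, so a rewrite proof would force E1 and E2 to agree under every assignment.
At a=0, c=0: E1 = 5 but E2 = 0; they differ, so no derivation exists.

NO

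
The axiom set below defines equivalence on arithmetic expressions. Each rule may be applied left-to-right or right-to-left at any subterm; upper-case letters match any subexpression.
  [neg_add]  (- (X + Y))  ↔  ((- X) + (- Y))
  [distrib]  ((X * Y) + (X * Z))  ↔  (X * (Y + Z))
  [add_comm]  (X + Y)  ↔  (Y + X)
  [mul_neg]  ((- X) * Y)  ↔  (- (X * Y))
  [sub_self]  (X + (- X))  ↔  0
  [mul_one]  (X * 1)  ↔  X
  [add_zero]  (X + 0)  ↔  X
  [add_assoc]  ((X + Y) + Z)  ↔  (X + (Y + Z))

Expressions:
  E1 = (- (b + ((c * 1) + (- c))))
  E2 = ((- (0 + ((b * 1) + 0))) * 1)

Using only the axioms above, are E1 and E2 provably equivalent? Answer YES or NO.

1. [add_comm →] (b + ((c * 1) + (- c)))  →  (((c * 1) + (- c)) + b);  E1 = (- (((c * 1) + (- c)) + b))
2. [mul_one →] (c * 1)  →  c;  E1 = (- ((c + (- c)) + b))
3. [sub_self →] (c + (- c))  →  0;  E1 = (- (0 + b))
4. [mul_one ←] (- (0 + b))  →  ((- (0 + b)) * 1)
5. [mul_one ←] b  →  (b * 1);  E1 = ((- (0 + (b * 1))) * 1)
6. [add_zero ←] (b * 1)  →  ((b * 1) + 0);  this is E2

YES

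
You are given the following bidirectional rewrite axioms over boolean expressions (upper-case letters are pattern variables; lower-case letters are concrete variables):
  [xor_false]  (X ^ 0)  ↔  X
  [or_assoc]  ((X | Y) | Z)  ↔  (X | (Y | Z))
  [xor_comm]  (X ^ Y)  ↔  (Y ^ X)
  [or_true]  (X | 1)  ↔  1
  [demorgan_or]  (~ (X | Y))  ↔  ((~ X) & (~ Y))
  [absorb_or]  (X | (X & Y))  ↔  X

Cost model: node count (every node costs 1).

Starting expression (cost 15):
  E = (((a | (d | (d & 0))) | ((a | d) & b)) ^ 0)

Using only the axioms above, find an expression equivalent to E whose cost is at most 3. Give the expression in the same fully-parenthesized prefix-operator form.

step 1: xor_false (→) rewrites (((a | (d | (d & 0))) | ((a | d) & b)) ^ 0) into ((a | (d | (d & 0))) | ((a | d) & b))
step 2: absorb_or (→) rewrites (d | (d & 0)) into d, now ((a | d) | ((a | d) & b))
step 3: absorb_or (→) rewrites ((a | d) | ((a | d) & b)) into (a | d), reaching cost 3 (bound 3)

(a | d)   [cost 3]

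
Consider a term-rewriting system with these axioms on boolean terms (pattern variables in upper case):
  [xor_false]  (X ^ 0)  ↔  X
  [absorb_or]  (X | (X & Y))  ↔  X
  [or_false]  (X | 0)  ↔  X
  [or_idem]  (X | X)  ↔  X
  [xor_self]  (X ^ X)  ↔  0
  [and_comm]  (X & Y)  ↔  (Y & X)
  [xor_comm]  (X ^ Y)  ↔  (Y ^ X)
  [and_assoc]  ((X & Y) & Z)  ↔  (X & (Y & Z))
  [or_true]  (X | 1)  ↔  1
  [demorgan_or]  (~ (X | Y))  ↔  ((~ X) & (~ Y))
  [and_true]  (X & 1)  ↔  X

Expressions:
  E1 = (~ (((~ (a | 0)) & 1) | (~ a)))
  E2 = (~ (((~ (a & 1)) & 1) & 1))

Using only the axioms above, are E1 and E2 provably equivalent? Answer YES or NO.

(1) ((~ (a | 0)) & 1)  =[and_true →]=  (~ (a | 0))    ⊢ (~ ((~ (a | 0)) | (~ a)))
(2) (a | 0)  =[or_false →]=  a    ⊢ (~ ((~ a) | (~ a)))
(3) ((~ a) | (~ a))  =[or_idem →]=  (~ a)    ⊢ (~ (~ a))
(4) a  =[and_true ←]=  (a & 1)    ⊢ (~ (~ (a & 1)))
(5) (~ (a & 1))  =[and_true ←]=  ((~ (a & 1)) & 1)    ⊢ (~ ((~ (a & 1)) & 1))
(6) ((~ (a & 1)) & 1)  =[and_true ←]=  (((~ (a & 1)) & 1) & 1)    ⊢ E2

YES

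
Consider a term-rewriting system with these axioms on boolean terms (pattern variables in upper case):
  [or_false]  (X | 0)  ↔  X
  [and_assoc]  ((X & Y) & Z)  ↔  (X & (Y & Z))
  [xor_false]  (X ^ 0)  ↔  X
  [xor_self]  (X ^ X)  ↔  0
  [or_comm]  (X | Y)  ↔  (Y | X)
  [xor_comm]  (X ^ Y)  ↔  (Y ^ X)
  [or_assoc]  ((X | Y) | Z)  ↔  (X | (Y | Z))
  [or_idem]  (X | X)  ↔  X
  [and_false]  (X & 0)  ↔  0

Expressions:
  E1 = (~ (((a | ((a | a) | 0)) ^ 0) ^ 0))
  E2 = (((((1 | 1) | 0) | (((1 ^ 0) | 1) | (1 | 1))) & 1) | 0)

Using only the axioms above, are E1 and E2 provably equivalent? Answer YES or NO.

NO

The axioms are sound identities: if E1 ↔* E2 then E1 and E2 evaluate identically under any assignment.
Under a=1: E1 evaluates to 0, E2 to 1. Distinct ⇒ no rewrite sequence connects them.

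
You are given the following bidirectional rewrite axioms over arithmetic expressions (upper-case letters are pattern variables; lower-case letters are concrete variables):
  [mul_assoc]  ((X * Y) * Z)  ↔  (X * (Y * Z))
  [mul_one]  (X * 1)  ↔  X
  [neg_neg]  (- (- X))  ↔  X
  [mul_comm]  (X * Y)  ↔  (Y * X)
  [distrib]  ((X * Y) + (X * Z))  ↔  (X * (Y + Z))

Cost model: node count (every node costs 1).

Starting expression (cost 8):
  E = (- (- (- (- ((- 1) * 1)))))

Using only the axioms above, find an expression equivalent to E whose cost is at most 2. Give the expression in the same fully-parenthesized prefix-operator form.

(1) ((- 1) * 1)  =[mul_one →]=  (- 1)    ⊢ (- (- (- (- (- 1)))))
(2) (- (- (- (- (- 1)))))  =[neg_neg →]=  (- (- (- 1)))
(3) (- (- 1))  =[neg_neg →]=  1    ⊢ cost 2, within 2

(- 1)   [cost 2]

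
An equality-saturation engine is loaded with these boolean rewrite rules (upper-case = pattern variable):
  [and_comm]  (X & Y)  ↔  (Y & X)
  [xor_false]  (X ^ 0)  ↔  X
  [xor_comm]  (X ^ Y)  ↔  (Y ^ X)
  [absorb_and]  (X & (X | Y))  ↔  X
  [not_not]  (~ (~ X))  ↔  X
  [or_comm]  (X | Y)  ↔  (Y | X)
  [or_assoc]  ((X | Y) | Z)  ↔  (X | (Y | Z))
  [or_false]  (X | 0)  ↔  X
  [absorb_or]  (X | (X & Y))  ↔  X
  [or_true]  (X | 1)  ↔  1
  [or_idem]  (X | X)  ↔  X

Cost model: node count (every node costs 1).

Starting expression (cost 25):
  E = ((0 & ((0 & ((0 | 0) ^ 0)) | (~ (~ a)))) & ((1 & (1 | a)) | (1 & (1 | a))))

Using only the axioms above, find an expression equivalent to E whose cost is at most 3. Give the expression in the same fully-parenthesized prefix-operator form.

1. [xor_false →] ((0 | 0) ^ 0)  →  (0 | 0);  E = ((0 & ((0 & (0 | 0)) | (~ (~ a)))) & ((1 & (1 | a)) | (1 & (1 | a))))
2. [absorb_and →] (0 & (0 | 0))  →  0;  E = ((0 & (0 | (~ (~ a)))) & ((1 & (1 | a)) | (1 & (1 | a))))
3. [or_idem →] ((1 & (1 | a)) | (1 & (1 | a)))  →  (1 & (1 | a));  E = ((0 & (0 | (~ (~ a)))) & (1 & (1 | a)))
4. [not_not →] (~ (~ a))  →  a;  E = ((0 & (0 | a)) & (1 & (1 | a)))
5. [absorb_and →] (0 & (0 | a))  →  0;  E = (0 & (1 & (1 | a)))
6. [absorb_and →] (1 & (1 | a))  →  1;  cost 3 ≤ 3, done

(0 & 1)   [cost 3]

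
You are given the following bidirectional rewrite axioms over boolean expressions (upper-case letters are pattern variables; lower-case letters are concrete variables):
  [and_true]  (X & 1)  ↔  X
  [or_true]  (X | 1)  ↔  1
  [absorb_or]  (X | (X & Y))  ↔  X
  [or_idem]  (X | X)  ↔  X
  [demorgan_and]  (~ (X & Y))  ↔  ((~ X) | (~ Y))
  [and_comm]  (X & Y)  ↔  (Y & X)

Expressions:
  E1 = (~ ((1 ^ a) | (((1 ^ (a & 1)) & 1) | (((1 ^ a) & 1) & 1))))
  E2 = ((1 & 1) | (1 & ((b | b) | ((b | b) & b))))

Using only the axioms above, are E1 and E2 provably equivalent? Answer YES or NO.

NO

Every axiom is a valid identity, so a rewrite proof would force E1 and E2 to agree under every assignment.
At a=0, b=0: E1 = 0 but E2 = 1; they differ, so no derivation exists.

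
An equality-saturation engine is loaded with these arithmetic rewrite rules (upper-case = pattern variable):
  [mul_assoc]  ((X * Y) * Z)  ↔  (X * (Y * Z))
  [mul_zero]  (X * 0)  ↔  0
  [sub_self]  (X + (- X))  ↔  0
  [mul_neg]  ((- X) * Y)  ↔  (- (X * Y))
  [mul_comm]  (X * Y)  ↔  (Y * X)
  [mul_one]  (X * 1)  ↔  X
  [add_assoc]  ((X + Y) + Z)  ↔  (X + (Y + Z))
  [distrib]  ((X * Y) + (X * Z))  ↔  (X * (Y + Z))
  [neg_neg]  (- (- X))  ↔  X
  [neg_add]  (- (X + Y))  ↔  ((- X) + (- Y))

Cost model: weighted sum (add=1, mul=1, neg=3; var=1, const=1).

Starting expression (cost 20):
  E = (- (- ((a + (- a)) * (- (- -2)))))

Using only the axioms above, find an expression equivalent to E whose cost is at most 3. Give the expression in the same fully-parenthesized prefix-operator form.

step 1: neg_neg (→) rewrites (- (- ((a + (- a)) * (- (- -2))))) into ((a + (- a)) * (- (- -2)))
step 2: neg_neg (→) rewrites (- (- -2)) into -2, now ((a + (- a)) * -2)
step 3: sub_self (→) rewrites (a + (- a)) into 0, reaching cost 3 (bound 3)

(0 * -2)   [cost 3]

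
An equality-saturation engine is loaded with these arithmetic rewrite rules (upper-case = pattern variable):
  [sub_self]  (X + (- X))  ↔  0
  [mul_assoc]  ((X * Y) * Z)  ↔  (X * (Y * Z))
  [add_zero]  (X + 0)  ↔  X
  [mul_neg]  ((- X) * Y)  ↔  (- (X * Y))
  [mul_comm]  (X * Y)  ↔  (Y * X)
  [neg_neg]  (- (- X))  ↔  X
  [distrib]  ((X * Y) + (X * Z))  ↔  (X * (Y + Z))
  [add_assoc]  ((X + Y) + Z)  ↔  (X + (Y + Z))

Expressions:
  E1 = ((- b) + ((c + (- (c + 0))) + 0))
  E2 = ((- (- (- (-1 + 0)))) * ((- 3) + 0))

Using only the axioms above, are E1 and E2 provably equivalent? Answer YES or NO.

All listed rules preserve value, hence provable equivalence implies equal values everywhere; look for a separating assignment.
b=0, c=0 gives E1 ↦ 0, E2 ↦ -3; values differ ⇒ not provably equivalent.

NO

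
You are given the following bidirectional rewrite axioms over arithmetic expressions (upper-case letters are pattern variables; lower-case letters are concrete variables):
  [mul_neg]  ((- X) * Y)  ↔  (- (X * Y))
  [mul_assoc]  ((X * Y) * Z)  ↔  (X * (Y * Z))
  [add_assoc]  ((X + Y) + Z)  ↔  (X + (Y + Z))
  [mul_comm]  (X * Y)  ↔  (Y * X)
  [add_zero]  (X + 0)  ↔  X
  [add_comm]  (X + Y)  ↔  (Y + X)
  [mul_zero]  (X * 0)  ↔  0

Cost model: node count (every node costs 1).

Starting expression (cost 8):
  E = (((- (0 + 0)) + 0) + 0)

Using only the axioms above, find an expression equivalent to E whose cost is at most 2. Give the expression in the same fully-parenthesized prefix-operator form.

(1) (((- (0 + 0)) + 0) + 0)  =[add_zero →]=  ((- (0 + 0)) + 0)
(2) ((- (0 + 0)) + 0)  =[add_zero →]=  (- (0 + 0))
(3) (0 + 0)  =[add_zero →]=  0    ⊢ cost 2, within 2

(- 0)   [cost 2]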